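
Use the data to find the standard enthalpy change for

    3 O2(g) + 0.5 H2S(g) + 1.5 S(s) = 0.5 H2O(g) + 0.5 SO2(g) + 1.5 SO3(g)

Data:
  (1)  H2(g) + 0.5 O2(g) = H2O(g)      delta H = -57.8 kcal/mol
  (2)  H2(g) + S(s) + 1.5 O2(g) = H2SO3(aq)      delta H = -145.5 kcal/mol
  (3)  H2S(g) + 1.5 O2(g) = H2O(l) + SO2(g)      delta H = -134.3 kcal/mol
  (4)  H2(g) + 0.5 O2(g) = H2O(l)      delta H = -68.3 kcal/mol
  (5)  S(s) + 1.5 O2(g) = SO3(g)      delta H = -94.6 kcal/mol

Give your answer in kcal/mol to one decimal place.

(1) × 1/2: (1/2)·(-57.8) = -28.9 kcal/mol
(2): not needed.
(3) × 1/2: (1/2)·(-134.3) = -67.15 kcal/mol
(4) reversed and × 1/2: (-1/2)·(-68.3) = +34.15 kcal/mol
(5) × 3/2: (3/2)·(-94.6) = -141.9 kcal/mol
By Hess's law, delta H = (1/2)·(-57.8) + (1/2)·(-134.3) + (-1/2)·(-68.3) + (3/2)·(-94.6) = -203.8 kcal/mol

delta H = -203.8 kcal/mol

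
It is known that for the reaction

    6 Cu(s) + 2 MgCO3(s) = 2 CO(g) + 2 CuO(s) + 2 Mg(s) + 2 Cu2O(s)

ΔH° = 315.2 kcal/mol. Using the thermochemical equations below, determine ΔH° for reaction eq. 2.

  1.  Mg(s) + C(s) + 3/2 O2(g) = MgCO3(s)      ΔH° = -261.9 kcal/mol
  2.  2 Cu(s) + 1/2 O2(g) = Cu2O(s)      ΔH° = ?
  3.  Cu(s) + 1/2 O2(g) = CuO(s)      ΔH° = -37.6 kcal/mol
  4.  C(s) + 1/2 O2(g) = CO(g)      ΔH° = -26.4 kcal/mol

eq. 1 reversed and × 2 (MgCO3(s) must end up as a reactant; ×2 to match 2 MgCO3(s) in the target): (-2)·(-261.9) = +523.8 kcal/mol
eq. 2 × 2 (×2 to match 2 Cu2O(s) in the target): contributes 2·x
eq. 3 × 2 (scale by 2 for the 2 CuO(s)): (2)·(-37.6) = -75.2 kcal/mol
eq. 4 × 2 (×2 to match 2 CO(g) in the target): (2)·(-26.4) = -52.8 kcal/mol
+315.2 = (+523.8) + (-75.2) + (-52.8) + 2·x
x = (+315.2 − (+395.8)) / (2) = -40.3 kcal/mol

ΔH° = -40.3 kcal/mol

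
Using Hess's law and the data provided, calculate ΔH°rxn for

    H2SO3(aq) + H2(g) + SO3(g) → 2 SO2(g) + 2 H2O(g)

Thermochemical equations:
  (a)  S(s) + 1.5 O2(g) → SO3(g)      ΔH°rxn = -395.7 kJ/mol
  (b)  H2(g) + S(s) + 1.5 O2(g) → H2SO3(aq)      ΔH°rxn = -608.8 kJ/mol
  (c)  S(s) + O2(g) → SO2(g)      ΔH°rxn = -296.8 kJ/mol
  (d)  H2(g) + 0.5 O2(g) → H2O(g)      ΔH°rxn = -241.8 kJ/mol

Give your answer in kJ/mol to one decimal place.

(a) reversed (SO3(g) must end up as a reactant): +395.7 kJ/mol
(b) reversed (reverse to put H2SO3(aq) on the reactant side): +608.8 kJ/mol
(c) × 2 (scale by 2 for the 2 SO2(g)): (2)·(-296.8) = -593.6 kJ/mol
(d) × 2 (scale by 2 for the 2 H2O(g)): (2)·(-241.8) = -483.6 kJ/mol
Since enthalpy is a state function, ΔH°rxn = (+395.7) + (+608.8) + (-593.6) + (-483.6) = -72.7 kJ/mol

ΔH°rxn = -72.7 kJ/mol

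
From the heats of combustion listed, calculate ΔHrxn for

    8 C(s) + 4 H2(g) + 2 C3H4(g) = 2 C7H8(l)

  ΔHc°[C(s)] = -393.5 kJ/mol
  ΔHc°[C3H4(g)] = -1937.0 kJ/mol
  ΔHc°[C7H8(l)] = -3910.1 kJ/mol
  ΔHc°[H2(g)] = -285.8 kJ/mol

ΔHrxn = -345.0 kJ/mol

Using ΔH = Σ nΔHc°(reactants) − Σ nΔHc°(products):
= [8·(-393.5) + 4·(-285.8) + 2·(-1937.0)] − [2·(-3910.1)]
= -345.0 kJ/mol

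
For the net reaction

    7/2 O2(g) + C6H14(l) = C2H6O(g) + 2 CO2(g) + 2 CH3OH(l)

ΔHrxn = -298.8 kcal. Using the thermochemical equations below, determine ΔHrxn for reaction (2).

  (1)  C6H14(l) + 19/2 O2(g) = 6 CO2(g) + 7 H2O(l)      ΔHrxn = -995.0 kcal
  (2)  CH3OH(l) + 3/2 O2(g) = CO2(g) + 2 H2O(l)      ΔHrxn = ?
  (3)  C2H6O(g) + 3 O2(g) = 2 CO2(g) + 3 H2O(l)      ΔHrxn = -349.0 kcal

(1) as written: -995.0 kcal
(2) reversed and × 2: contributes −2·x
(3) reversed: +349.0 kcal
-298.8 = (-995.0) + (+349.0) − 2·x
x = (-298.8 − (-646.0)) / (-2) = -173.6 kcal

ΔHrxn = -173.6 kcal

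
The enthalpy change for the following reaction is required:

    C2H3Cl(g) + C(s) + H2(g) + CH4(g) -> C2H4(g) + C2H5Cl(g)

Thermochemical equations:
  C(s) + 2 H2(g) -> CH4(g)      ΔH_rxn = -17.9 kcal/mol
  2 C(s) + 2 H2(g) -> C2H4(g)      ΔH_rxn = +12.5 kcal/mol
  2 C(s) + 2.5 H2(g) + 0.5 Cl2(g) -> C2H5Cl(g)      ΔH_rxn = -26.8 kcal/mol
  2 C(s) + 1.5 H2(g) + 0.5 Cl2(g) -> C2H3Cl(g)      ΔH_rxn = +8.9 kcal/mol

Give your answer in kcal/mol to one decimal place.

equation 1 reversed (CH4(g) must end up as a reactant): +17.9 kcal/mol
equation 2 as written (C2H4(g) already on the product side): +12.5 kcal/mol
equation 3 as written (C2H5Cl(g) already on the product side): -26.8 kcal/mol
equation 4 reversed (reverse to put C2H3Cl(g) on the reactant side): -8.9 kcal/mol
ΔH_rxn = (+17.9) + (+12.5) + (-26.8) + (-8.9) = -5.3 kcal/mol

ΔH_rxn = -5.3 kcal/mol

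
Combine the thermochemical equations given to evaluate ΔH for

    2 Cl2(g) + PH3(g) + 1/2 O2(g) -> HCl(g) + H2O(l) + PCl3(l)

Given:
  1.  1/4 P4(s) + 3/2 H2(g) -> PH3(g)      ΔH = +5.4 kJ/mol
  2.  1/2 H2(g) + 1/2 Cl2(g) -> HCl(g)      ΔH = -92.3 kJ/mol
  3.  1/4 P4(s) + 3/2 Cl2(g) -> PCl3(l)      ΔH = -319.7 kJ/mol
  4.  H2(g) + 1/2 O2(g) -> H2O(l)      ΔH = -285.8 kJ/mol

ΔH = -703.2 kJ/mol

eq. 1 reversed (PH3(g) must end up as a reactant): -5.4 kJ/mol
eq. 2 as written (HCl(g) already on the product side): -92.3 kJ/mol
eq. 3 as written (PCl3(l) already on the product side): -319.7 kJ/mol
eq. 4 as written (H2O(l) already on the product side): -285.8 kJ/mol
ΔH = (-5.4) + (-92.3) + (-319.7) + (-285.8) = -703.2 kJ/mol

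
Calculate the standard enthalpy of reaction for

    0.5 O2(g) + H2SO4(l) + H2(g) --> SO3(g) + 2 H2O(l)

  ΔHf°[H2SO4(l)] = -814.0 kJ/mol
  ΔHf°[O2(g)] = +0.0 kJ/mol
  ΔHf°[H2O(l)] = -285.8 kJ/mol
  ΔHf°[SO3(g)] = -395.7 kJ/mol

Products: 1·(-395.7) + 2·(-285.8) = -967.3
Reactants: 1/2·(+0.0) + 1·(-814.0) + 1·(+0.0) = -814.0
ΔH° = (-967.3) − (-814.0) = -153.3 kJ/mol

ΔH° = -153.3 kJ/mol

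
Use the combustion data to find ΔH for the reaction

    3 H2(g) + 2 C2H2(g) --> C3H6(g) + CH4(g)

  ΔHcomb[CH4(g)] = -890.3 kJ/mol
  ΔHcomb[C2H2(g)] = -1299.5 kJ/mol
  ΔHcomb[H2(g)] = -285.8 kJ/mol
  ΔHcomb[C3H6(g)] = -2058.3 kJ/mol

ΔH = -507.8 kJ/mol

Using ΔH = Σ nΔHc°(reactants) − Σ nΔHc°(products):
= [3·(-285.8) + 2·(-1299.5)] − [1·(-2058.3) + 1·(-890.3)]
= -507.8 kJ/mol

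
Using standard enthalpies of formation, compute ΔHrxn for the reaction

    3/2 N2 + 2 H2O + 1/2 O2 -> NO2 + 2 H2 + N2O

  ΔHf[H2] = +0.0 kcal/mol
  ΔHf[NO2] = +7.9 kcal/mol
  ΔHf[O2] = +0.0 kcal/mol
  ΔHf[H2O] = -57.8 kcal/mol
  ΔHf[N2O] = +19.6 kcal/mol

ΔHrxn = 143.1 kcal/mol

ΔH°rxn = Σ nΔHf°(products) − Σ nΔHf°(reactants).
Products: 1·(+7.9) + 2·(+0.0) + 1·(+19.6) = +27.5
Reactants: 3/2·(+0.0) + 2·(-57.8) + 1/2·(+0.0) = -115.6
ΔHrxn = (+27.5) − (-115.6) = 143.1 kcal/mol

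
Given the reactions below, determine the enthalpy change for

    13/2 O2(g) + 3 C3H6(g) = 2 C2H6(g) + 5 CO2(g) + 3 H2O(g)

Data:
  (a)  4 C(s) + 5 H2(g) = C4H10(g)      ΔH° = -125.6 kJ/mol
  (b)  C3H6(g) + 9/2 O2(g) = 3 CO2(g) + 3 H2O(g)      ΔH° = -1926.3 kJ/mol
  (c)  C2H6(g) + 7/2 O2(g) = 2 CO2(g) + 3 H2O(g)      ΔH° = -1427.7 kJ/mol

ΔH° = -2923.5 kJ/mol

(a): not needed.
(b) × 3: (3)·(-1926.3) = -5778.9 kJ/mol
(c) reversed and × 2: (-2)·(-1427.7) = +2855.4 kJ/mol
Since enthalpy is a state function, ΔH° = (-5778.9) + (+2855.4) = -2923.5 kJ/mol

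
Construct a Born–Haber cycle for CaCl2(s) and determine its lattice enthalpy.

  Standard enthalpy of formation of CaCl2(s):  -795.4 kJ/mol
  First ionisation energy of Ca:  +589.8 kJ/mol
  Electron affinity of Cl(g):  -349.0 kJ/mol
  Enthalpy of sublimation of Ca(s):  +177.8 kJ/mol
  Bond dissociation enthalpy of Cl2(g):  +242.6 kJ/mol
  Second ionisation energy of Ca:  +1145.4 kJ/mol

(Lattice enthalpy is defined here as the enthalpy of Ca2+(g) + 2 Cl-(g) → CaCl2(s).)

U = -2253.0 kJ/mol

ΔHf° = 1·ΔHsub + 1·(ΣIE) + 1·D(Cl2) + 2·EA + U
-795.4 = 1·(+177.8) + 1·(+1735.2) + 1·(+242.6) + 2·(-349.0) + U
U = -795.4 − (+1457.6) = -2253.0 kJ/mol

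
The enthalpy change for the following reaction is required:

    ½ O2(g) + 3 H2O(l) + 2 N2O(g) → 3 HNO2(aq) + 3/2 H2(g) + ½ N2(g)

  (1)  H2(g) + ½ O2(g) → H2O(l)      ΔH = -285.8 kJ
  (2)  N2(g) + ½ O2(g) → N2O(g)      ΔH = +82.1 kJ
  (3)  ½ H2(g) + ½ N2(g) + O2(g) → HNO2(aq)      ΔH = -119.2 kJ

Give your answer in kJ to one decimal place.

ΔH = 335.6 kJ

(1) reversed and × 3: (-3)·(-285.8) = +857.4 kJ
(2) reversed and × 2: (-2)·(+82.1) = -164.2 kJ
(3) × 3: (3)·(-119.2) = -357.6 kJ
Summing the manipulated equations, ΔH = (+857.4) + (-164.2) + (-357.6) = 335.6 kJ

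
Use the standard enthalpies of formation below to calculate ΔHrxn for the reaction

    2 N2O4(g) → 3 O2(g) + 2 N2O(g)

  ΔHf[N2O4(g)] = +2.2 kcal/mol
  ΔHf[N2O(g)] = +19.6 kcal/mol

Products: 3·(+0.0) + 2·(+19.6) = +39.2
Reactants: 2·(+2.2) = +4.4
ΔHrxn = (+39.2) − (+4.4) = 34.8 kcal/mol

ΔHrxn = 34.8 kcal/mol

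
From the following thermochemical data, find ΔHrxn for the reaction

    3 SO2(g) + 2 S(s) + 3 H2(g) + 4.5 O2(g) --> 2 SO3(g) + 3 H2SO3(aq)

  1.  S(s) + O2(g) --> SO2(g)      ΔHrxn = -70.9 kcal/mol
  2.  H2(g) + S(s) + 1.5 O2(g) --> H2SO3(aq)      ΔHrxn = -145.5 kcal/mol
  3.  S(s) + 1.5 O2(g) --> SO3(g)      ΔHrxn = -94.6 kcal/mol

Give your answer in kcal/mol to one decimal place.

ΔHrxn = -413.0 kcal/mol

eq. 1 reversed and × 3 (SO2(g) must end up as a reactant; scale by 3 for the 3 SO2(g)): (-3)·(-70.9) = +212.7 kcal/mol
eq. 2 × 3 (scale by 3 for the 3 H2SO3(aq)): (3)·(-145.5) = -436.5 kcal/mol
eq. 3 × 2 (scale by 2 for the 2 SO3(g)): (2)·(-94.6) = -189.2 kcal/mol
ΔHrxn = (+212.7) + (-436.5) + (-189.2) = -413.0 kcal/mol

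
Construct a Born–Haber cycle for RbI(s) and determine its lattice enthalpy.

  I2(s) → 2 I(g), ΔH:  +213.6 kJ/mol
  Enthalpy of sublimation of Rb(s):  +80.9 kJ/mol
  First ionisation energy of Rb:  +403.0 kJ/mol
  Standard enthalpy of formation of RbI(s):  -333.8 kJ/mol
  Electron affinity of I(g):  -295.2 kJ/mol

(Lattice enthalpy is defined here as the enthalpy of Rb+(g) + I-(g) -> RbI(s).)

ΔHf° = 1·ΔHsub + 1·(ΣIE) + 1/2·D(I2) + 1·EA + U
-333.8 = 1·(+80.9) + 1·(+403.0) + 1/2·(+213.6) + 1·(-295.2) + U
U = -333.8 − (+295.5) = -629.3 kJ/mol

U = -629.3 kJ/mol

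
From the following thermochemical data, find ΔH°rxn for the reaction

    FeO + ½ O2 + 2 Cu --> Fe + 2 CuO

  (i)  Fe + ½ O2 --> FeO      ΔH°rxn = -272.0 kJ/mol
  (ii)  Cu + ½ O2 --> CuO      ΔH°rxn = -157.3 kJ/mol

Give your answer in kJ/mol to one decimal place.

ΔH°rxn = -42.6 kJ/mol

(i) reversed (FeO must end up as a reactant): +272.0 kJ/mol
(ii) × 2 (scale by 2 for the 2 CuO): (2)·(-157.3) = -314.6 kJ/mol
Since enthalpy is a state function, ΔH°rxn = (-1)·(-272.0) + (2)·(-157.3) = -42.6 kJ/mol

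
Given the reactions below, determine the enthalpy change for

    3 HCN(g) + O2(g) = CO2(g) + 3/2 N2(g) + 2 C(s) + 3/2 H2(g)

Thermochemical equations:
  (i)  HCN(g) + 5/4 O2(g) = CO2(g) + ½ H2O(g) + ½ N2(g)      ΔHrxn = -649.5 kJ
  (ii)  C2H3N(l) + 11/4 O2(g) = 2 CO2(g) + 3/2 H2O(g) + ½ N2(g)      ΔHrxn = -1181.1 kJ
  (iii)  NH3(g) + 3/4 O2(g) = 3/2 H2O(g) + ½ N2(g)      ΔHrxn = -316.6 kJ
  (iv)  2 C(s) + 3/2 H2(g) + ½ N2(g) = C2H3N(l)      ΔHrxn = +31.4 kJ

(i) × 3 (scale by 3 for the 3 HCN(g)): (3)·(-649.5) = -1948.5 kJ
(ii) reversed: +1181.1 kJ
(iii): not needed (NH3(g) appears nowhere else).
(iv) reversed (reverse to put C(s) on the product side): -31.4 kJ
ΔHrxn = (-1948.5) + (+1181.1) + (-31.4) = -798.8 kJ

ΔHrxn = -798.8 kJ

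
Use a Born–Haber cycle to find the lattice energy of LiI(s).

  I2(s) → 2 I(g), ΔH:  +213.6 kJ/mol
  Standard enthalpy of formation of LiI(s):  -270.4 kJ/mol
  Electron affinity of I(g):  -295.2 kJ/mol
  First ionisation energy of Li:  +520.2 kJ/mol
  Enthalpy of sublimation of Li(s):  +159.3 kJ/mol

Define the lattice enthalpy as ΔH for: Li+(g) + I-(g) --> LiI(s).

U = -761.5 kJ/mol

ΔHf° = 1·ΔHsub + 1·(ΣIE) + 1/2·D(I2) + 1·EA + U
-270.4 = 1·(+159.3) + 1·(+520.2) + 1/2·(+213.6) + 1·(-295.2) + U
U = -270.4 − (+491.1) = -761.5 kJ/mol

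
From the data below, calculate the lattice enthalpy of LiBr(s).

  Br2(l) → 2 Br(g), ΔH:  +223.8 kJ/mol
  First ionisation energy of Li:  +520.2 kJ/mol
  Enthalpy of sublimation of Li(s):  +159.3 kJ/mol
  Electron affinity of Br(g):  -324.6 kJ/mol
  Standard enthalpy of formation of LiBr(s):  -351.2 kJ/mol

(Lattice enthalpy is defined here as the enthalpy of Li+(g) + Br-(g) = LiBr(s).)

U = -818.0 kJ/mol

ΔHf° = 1·ΔHsub + 1·(ΣIE) + 1/2·D(Br2) + 1·EA + U
-351.2 = 1·(+159.3) + 1·(+520.2) + 1/2·(+223.8) + 1·(-324.6) + U
U = -351.2 − (+466.8) = -818.0 kJ/mol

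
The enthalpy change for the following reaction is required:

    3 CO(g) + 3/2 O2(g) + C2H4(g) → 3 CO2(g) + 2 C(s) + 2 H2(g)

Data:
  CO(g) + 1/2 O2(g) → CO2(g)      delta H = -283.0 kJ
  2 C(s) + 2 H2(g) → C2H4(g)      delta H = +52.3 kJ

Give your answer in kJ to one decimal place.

delta H = -901.3 kJ

equation 1 × 3 (scale by 3 for the 3 CO(g)): (3)·(-283.0) = -849.0 kJ
equation 2 reversed (reverse to put C2H4(g) on the reactant side): -52.3 kJ
Combining the equations, delta H = (3)·(-283.0) + (-1)·(+52.3) = -901.3 kJ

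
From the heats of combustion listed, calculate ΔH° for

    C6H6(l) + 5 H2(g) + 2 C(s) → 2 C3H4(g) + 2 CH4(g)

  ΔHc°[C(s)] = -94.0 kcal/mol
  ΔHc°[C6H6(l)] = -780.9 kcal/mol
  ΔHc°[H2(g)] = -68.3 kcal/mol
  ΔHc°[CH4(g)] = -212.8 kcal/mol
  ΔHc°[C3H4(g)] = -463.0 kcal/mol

ΔH° = 41.2 kcal/mol

Using ΔH = Σ nΔHc°(reactants) − Σ nΔHc°(products):
= [1·(-780.9) + 5·(-68.3) + 2·(-94.0)] − [2·(-463.0) + 2·(-212.8)]
= 41.2 kcal/mol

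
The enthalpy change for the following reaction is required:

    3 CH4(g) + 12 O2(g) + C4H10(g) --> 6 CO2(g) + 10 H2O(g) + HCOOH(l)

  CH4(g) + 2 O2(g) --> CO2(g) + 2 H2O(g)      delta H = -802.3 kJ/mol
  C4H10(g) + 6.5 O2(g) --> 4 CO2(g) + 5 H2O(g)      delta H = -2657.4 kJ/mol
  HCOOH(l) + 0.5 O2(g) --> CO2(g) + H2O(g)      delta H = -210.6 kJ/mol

delta H = -4853.7 kJ/mol

equation 1 × 3 (scale by 3 for the 3 CH4(g)): (3)·(-802.3) = -2406.9 kJ/mol
equation 2 as written (C4H10(g) already on the reactant side): -2657.4 kJ/mol
equation 3 reversed (reverse to put HCOOH(l) on the product side): +210.6 kJ/mol
delta H = (-2406.9) + (-2657.4) + (+210.6) = -4853.7 kJ/mol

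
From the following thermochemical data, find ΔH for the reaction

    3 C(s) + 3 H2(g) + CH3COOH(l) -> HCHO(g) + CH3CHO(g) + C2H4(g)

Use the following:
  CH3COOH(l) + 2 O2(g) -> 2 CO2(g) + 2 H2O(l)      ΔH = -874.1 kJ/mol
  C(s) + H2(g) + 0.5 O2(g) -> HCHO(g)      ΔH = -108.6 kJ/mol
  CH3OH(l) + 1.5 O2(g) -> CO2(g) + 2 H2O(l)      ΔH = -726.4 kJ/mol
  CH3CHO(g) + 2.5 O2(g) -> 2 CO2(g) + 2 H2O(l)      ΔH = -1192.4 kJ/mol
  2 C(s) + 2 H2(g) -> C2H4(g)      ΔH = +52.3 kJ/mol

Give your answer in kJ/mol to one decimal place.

equation 1 as written (CH3COOH(l) already on the reactant side): -874.1 kJ/mol
equation 2 as written (HCHO(g) already on the product side): -108.6 kJ/mol
equation 3: not needed (CH3OH(l) appears nowhere else).
equation 4 reversed (CH3CHO(g) must end up as a product): +1192.4 kJ/mol
equation 5 as written (C2H4(g) already on the product side): +52.3 kJ/mol
By Hess's law, ΔH = (1)·(-874.1) + (1)·(-108.6) + (-1)·(-1192.4) + (1)·(+52.3) = 262.0 kJ/mol

ΔH = 262.0 kJ/mol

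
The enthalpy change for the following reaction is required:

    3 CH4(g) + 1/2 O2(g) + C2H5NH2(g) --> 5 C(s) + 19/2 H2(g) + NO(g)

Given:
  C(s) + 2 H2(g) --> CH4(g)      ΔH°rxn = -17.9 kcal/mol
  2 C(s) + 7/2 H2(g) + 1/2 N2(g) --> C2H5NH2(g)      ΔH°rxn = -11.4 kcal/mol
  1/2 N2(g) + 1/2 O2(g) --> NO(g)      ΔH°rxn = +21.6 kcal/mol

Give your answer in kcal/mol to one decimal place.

ΔH°rxn = 86.7 kcal/mol

equation 1 reversed and × 3: (-3)·(-17.9) = +53.7 kcal/mol
equation 2 reversed: +11.4 kcal/mol
equation 3 as written: +21.6 kcal/mol
Combining the equations, ΔH°rxn = (+53.7) + (+11.4) + (+21.6) = 86.7 kcal/mol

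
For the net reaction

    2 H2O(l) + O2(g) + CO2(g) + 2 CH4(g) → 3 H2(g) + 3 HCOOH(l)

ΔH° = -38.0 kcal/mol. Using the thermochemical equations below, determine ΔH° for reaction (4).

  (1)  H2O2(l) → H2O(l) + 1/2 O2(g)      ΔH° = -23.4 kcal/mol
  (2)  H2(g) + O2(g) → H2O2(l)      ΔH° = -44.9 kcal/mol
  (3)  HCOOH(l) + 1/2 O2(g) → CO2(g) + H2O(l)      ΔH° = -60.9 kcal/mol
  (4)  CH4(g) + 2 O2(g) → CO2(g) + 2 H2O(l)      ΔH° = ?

(1) reversed and × 3: (-3)·(-23.4) = +70.2 kcal/mol
(2) reversed and × 3 (H2(g) must end up as a product; ×3 to match 3 H2(g) in the target): (-3)·(-44.9) = +134.7 kcal/mol
(3) reversed and × 3 (HCOOH(l) must end up as a product; scale by 3 for the 3 HCOOH(l)): (-3)·(-60.9) = +182.7 kcal/mol
(4) × 2 (×2 to match 2 CH4(g) in the target): contributes 2·x
-38.0 = (+70.2) + (+134.7) + (+182.7) + 2·x
x = (-38.0 − (+387.6)) / (2) = -212.8 kcal/mol

ΔH° = -212.8 kcal/mol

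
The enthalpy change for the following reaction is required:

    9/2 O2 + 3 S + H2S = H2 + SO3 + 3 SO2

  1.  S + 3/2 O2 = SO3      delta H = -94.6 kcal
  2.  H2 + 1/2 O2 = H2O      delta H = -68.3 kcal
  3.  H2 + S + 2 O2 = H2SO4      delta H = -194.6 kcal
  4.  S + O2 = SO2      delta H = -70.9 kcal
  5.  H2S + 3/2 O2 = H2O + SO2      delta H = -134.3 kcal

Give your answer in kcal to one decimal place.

eq. 1 as written: -94.6 kcal
eq. 2 reversed: +68.3 kcal
eq. 3: not needed.
eq. 4 × 2: (2)·(-70.9) = -141.8 kcal
eq. 5 as written: -134.3 kcal
Combining the equations, delta H = (1)·(-94.6) + (-1)·(-68.3) + (2)·(-70.9) + (1)·(-134.3) = -302.4 kcal

delta H = -302.4 kcal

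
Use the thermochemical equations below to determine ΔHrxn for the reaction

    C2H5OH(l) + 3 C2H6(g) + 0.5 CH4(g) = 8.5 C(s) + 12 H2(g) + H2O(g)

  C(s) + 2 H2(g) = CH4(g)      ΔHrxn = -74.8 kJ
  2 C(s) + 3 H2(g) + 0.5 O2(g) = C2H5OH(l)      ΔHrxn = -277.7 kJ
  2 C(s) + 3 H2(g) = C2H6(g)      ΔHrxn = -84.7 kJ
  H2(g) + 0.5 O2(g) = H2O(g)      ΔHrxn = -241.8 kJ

equation 1 reversed and × 1/2 (reverse to put CH4(g) on the reactant side; ×1/2 to match 1/2 CH4(g) in the target): (-1/2)·(-74.8) = +37.4 kJ
equation 2 reversed (C2H5OH(l) must end up as a reactant): +277.7 kJ
equation 3 reversed and × 3 (C2H6(g) must end up as a reactant; scale by 3 for the 3 C2H6(g)): (-3)·(-84.7) = +254.1 kJ
equation 4 as written (H2O(g) already on the product side): -241.8 kJ
ΔHrxn = (+37.4) + (+277.7) + (+254.1) + (-241.8) = 327.4 kJ

ΔHrxn = 327.4 kJ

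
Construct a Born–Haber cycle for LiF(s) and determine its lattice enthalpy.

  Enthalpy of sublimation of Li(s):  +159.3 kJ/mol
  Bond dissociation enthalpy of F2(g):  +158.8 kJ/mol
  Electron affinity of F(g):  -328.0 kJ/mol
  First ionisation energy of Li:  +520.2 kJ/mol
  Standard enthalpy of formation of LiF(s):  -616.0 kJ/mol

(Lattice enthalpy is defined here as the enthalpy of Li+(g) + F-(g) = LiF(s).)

U = -1046.9 kJ/mol

ΔHf° = 1·ΔHsub + 1·(ΣIE) + 1/2·D(F2) + 1·EA + U
-616.0 = 1·(+159.3) + 1·(+520.2) + 1/2·(+158.8) + 1·(-328.0) + U
U = -616.0 − (+430.9) = -1046.9 kJ/mol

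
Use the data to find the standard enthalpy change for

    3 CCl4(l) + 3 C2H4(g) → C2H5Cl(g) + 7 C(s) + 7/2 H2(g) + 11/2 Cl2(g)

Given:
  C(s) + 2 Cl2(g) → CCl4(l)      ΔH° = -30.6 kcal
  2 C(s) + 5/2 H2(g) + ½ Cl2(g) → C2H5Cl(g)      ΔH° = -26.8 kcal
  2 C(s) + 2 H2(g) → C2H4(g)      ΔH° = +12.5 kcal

ΔH° = 27.5 kcal

equation 1 reversed and × 3 (CCl4(l) must end up as a reactant; ×3 to match 3 CCl4(l) in the target): (-3)·(-30.6) = +91.8 kcal
equation 2 as written (C2H5Cl(g) already on the product side): -26.8 kcal
equation 3 reversed and × 3 (C2H4(g) must end up as a reactant; ×3 to match 3 C2H4(g) in the target): (-3)·(+12.5) = -37.5 kcal
ΔH° = (-3)·(-30.6) + (1)·(-26.8) + (-3)·(+12.5) = 27.5 kcal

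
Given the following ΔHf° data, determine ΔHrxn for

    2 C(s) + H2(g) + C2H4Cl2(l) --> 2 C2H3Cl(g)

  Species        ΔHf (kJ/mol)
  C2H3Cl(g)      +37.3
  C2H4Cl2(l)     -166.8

ΔHrxn = 241.4 kJ/mol

ΔH°rxn = Σ nΔHf°(products) − Σ nΔHf°(reactants).
Products: 2·(+37.3) = +74.6
Reactants: 2·(+0.0) + 1·(+0.0) + 1·(-166.8) = -166.8
ΔHrxn = (+74.6) − (-166.8) = 241.4 kJ/mol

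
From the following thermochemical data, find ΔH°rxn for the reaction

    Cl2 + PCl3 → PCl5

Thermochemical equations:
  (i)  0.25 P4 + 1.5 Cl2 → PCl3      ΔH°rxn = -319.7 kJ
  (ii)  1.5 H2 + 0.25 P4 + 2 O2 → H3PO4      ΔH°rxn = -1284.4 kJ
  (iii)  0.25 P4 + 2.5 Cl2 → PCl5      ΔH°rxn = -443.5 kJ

ΔH°rxn = -123.8 kJ

(i) reversed: +319.7 kJ
(ii): not needed.
(iii) as written: -443.5 kJ
Combining the equations, ΔH°rxn = (-1)·(-319.7) + (1)·(-443.5) = -123.8 kJ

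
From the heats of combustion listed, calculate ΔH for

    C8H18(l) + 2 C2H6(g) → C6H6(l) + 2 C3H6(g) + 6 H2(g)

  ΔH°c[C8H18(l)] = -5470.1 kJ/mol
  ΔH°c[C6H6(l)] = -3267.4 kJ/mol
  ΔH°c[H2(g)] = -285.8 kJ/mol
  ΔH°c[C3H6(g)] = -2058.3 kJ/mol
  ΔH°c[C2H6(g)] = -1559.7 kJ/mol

ΔH = 509.3 kJ/mol

Using ΔH = Σ nΔHc°(reactants) − Σ nΔHc°(products):
= [1·(-5470.1) + 2·(-1559.7)] − [1·(-3267.4) + 2·(-2058.3) + 6·(-285.8)]
= 509.3 kJ/mol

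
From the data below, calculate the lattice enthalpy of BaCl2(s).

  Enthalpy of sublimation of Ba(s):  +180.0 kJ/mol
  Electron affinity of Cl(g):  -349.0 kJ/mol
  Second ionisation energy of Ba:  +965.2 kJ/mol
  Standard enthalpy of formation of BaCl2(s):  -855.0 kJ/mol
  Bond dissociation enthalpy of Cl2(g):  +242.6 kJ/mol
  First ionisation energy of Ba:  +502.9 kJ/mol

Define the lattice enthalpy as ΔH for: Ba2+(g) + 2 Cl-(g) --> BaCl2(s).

U = -2047.7 kJ/mol

ΔHf° = 1·ΔHsub + 1·(ΣIE) + 1·D(Cl2) + 2·EA + U
-855.0 = 1·(+180.0) + 1·(+1468.1) + 1·(+242.6) + 2·(-349.0) + U
U = -855.0 − (+1192.7) = -2047.7 kJ/mol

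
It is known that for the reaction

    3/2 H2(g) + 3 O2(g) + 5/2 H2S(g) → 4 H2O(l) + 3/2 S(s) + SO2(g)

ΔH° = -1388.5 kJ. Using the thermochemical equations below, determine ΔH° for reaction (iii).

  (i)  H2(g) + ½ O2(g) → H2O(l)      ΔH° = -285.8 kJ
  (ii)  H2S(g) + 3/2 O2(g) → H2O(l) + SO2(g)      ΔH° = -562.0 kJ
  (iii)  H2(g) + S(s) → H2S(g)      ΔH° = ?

ΔH° = -20.6 kJ

(i) × 3: (3)·(-285.8) = -857.4 kJ
(ii) as written (SO2(g) already on the product side): -562.0 kJ
(iii) reversed and × 3/2 (reverse to put S(s) on the product side; ×3/2 to match 3/2 S(s) in the target): contributes −3/2·x
-1388.5 = (-857.4) + (-562.0) − 3/2·x
x = (-1388.5 − (-1419.4)) / (-3/2) = -20.6 kJ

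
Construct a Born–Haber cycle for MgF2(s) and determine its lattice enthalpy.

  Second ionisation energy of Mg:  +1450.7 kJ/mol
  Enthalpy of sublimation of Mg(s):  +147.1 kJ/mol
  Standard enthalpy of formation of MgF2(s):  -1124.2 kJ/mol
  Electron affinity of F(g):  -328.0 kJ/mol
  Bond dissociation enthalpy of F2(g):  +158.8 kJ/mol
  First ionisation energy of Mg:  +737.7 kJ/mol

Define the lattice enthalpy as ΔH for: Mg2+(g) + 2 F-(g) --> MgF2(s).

ΔHf° = 1·ΔHsub + 1·(ΣIE) + 1·D(F2) + 2·EA + U
-1124.2 = 1·(+147.1) + 1·(+2188.4) + 1·(+158.8) + 2·(-328.0) + U
U = -1124.2 − (+1838.3) = -2962.5 kJ/mol

U = -2962.5 kJ/mol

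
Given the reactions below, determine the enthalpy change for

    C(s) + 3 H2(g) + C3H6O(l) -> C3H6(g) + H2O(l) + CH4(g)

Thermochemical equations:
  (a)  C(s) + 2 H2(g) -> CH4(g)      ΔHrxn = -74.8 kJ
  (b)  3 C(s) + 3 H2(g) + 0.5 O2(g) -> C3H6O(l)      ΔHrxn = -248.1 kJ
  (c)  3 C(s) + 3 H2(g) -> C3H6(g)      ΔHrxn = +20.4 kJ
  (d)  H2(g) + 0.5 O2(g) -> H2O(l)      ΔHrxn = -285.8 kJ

ΔHrxn = -92.1 kJ

(a) as written (CH4(g) already on the product side): -74.8 kJ
(b) reversed (C3H6O(l) must end up as a reactant): +248.1 kJ
(c) as written (C3H6(g) already on the product side): +20.4 kJ
(d) as written (H2O(l) already on the product side): -285.8 kJ
Since enthalpy is a state function, ΔHrxn = (-74.8) + (+248.1) + (+20.4) + (-285.8) = -92.1 kJ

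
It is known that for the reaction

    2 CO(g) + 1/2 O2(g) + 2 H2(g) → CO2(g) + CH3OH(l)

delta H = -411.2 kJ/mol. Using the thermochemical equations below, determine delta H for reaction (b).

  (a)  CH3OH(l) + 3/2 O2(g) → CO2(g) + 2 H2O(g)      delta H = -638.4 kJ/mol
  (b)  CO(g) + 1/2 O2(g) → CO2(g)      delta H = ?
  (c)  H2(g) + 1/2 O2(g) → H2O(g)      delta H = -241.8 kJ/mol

(a) reversed: +638.4 kJ/mol
(b) × 2: contributes 2·x
(c) × 2: (2)·(-241.8) = -483.6 kJ/mol
-411.2 = (+638.4) + (-483.6) + 2·x
x = (-411.2 − (+154.8)) / (2) = -283.0 kJ/mol

delta H = -283.0 kJ/mol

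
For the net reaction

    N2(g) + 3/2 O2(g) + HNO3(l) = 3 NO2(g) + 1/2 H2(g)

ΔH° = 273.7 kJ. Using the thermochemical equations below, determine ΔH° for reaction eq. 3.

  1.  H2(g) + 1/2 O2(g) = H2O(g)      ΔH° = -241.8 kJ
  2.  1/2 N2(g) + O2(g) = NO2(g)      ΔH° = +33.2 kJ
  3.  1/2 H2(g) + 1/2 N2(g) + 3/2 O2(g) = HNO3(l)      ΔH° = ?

eq. 1: not needed (H2O(g) appears nowhere else).
eq. 2 × 3 (scale by 3 for the 3 NO2(g)): (3)·(+33.2) = +99.6 kJ
eq. 3 reversed (HNO3(l) must end up as a reactant): contributes −x
+273.7 = (+99.6) − x
x = (+273.7 − (+99.6)) / (-1) = -174.1 kJ

ΔH° = -174.1 kJ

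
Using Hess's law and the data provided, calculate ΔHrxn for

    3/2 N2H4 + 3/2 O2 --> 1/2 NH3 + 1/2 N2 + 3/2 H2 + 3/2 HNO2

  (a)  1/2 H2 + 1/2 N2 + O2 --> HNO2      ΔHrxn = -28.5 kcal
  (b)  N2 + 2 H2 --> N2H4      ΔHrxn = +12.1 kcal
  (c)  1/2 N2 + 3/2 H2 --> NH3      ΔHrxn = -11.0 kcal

ΔHrxn = -66.4 kcal

(a) × 3/2: (3/2)·(-28.5) = -42.75 kcal
(b) reversed and × 3/2: (-3/2)·(+12.1) = -18.15 kcal
(c) × 1/2: (1/2)·(-11.0) = -5.5 kcal
ΔHrxn = (3/2)·(-28.5) + (-3/2)·(+12.1) + (1/2)·(-11.0) = -66.4 kcal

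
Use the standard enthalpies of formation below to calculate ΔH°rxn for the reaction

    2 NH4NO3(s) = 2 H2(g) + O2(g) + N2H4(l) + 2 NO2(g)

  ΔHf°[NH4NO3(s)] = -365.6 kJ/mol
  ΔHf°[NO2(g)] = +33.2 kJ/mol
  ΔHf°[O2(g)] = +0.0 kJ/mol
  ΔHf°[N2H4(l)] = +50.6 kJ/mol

ΔH°rxn = 848.2 kJ/mol

Products: 2·(+0.0) + 1·(+0.0) + 1·(+50.6) + 2·(+33.2) = +117.0
Reactants: 2·(-365.6) = -731.2
ΔH°rxn = (+117.0) − (-731.2) = 848.2 kJ/mol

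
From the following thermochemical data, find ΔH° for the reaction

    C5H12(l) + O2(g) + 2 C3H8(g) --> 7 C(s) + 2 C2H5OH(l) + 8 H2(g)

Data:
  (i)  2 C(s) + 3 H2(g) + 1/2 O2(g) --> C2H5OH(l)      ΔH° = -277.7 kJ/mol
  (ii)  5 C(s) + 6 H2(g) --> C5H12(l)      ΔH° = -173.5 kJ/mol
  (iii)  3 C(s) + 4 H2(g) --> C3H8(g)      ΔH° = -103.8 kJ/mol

(i) × 2: (2)·(-277.7) = -555.4 kJ/mol
(ii) reversed: +173.5 kJ/mol
(iii) reversed and × 2: (-2)·(-103.8) = +207.6 kJ/mol
Since enthalpy is a state function, ΔH° = (2)·(-277.7) + (-1)·(-173.5) + (-2)·(-103.8) = -174.3 kJ/mol

ΔH° = -174.3 kJ/mol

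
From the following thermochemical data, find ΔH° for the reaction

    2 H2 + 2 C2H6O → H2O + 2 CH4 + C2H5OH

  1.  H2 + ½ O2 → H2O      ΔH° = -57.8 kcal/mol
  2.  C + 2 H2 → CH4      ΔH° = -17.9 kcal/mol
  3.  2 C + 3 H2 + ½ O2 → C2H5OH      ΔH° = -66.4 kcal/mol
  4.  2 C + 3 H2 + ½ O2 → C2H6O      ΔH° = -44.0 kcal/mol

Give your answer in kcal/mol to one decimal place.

ΔH° = -72.0 kcal/mol

eq. 1 as written: -57.8 kcal/mol
eq. 2 × 2: (2)·(-17.9) = -35.8 kcal/mol
eq. 3 as written: -66.4 kcal/mol
eq. 4 reversed and × 2: (-2)·(-44.0) = +88.0 kcal/mol
ΔH° = (1)·(-57.8) + (2)·(-17.9) + (1)·(-66.4) + (-2)·(-44.0) = -72.0 kcal/mol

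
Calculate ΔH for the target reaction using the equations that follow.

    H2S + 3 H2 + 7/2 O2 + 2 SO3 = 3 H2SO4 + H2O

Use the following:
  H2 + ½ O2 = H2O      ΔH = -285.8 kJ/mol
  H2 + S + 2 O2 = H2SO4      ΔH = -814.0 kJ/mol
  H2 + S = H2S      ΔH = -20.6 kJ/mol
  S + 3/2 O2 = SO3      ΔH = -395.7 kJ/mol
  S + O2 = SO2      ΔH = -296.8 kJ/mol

equation 1 as written (H2O already on the product side): -285.8 kJ/mol
equation 2 × 3 (scale by 3 for the 3 H2SO4): (3)·(-814.0) = -2442.0 kJ/mol
equation 3 reversed (reverse to put H2S on the reactant side): +20.6 kJ/mol
equation 4 reversed and × 2 (SO3 must end up as a reactant; scale by 2 for the 2 SO3): (-2)·(-395.7) = +791.4 kJ/mol
equation 5: not needed (SO2 appears nowhere else).
Summing the manipulated equations, ΔH = (1)·(-285.8) + (3)·(-814.0) + (-1)·(-20.6) + (-2)·(-395.7) = -1915.8 kJ/mol

ΔH = -1915.8 kJ/mol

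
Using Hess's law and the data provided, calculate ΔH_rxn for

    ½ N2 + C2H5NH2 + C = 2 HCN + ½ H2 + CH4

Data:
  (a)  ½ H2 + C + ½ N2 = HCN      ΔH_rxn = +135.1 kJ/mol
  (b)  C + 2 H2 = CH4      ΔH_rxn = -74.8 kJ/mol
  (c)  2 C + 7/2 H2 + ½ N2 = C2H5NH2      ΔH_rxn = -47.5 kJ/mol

(a) × 2: (2)·(+135.1) = +270.2 kJ/mol
(b) as written: -74.8 kJ/mol
(c) reversed: +47.5 kJ/mol
ΔH_rxn = (2)·(+135.1) + (1)·(-74.8) + (-1)·(-47.5) = 242.9 kJ/mol

ΔH_rxn = 242.9 kJ/mol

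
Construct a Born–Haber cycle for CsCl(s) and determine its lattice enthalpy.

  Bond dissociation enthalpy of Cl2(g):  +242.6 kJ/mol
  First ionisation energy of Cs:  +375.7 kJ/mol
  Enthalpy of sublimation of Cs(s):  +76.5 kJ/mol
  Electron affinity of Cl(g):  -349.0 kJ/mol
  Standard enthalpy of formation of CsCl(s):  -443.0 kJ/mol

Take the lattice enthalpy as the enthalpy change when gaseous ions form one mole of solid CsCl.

ΔHf° = 1·ΔHsub + 1·(ΣIE) + 1/2·D(Cl2) + 1·EA + U
-443.0 = 1·(+76.5) + 1·(+375.7) + 1/2·(+242.6) + 1·(-349.0) + U
U = -443.0 − (+224.5) = -667.5 kJ/mol

U = -667.5 kJ/mol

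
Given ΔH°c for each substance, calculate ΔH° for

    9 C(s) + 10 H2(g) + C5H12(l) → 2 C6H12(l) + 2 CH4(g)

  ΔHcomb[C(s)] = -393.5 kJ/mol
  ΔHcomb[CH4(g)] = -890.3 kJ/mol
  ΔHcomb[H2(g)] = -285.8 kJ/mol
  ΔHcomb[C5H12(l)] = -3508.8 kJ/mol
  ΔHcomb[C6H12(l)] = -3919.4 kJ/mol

ΔH° = -288.9 kJ/mol

Using ΔH = Σ nΔHc°(reactants) − Σ nΔHc°(products):
= [9·(-393.5) + 10·(-285.8) + 1·(-3508.8)] − [2·(-3919.4) + 2·(-890.3)]
= -288.9 kJ/mol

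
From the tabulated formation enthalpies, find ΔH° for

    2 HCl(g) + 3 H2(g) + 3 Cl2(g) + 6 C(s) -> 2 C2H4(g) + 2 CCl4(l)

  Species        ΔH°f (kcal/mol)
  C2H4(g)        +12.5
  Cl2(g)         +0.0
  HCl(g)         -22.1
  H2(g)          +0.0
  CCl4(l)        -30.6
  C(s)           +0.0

ΔH° = 8.0 kcal/mol

Products: 2·(+12.5) + 2·(-30.6) = -36.2
Reactants: 2·(-22.1) + 3·(+0.0) + 3·(+0.0) + 6·(+0.0) = -44.2
ΔH° = (-36.2) − (-44.2) = 8.0 kcal/mol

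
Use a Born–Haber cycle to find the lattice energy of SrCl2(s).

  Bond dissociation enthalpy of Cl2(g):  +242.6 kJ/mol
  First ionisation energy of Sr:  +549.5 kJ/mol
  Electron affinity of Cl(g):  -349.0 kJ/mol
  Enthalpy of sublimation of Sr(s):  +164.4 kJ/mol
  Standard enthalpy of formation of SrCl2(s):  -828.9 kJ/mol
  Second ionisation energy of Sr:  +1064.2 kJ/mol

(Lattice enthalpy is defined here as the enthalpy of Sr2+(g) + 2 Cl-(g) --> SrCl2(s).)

ΔHf° = 1·ΔHsub + 1·(ΣIE) + 1·D(Cl2) + 2·EA + U
-828.9 = 1·(+164.4) + 1·(+1613.7) + 1·(+242.6) + 2·(-349.0) + U
U = -828.9 − (+1322.7) = -2151.6 kJ/mol

U = -2151.6 kJ/mol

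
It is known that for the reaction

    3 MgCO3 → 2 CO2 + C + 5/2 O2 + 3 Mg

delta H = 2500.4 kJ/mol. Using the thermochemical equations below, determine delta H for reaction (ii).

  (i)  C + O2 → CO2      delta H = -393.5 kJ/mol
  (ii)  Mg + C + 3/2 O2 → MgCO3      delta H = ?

(i) × 2 (×2 to match 2 CO2 in the target): (2)·(-393.5) = -787.0 kJ/mol
(ii) reversed and × 3 (reverse to put MgCO3 on the reactant side; ×3 to match 3 MgCO3 in the target): contributes −3·x
+2500.4 = (-787.0) − 3·x
x = (+2500.4 − (-787.0)) / (-3) = -1095.8 kJ/mol

delta H = -1095.8 kJ/mol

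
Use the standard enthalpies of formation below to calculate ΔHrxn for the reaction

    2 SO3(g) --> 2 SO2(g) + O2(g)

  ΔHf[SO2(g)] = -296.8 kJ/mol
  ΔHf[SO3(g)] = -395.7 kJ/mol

ΔH°rxn = Σ nΔHf°(products) − Σ nΔHf°(reactants).
Products: 2·(-296.8) + 1·(+0.0) = -593.6
Reactants: 2·(-395.7) = -791.4
ΔHrxn = (-593.6) − (-791.4) = 197.8 kJ/mol

ΔHrxn = 197.8 kJ/mol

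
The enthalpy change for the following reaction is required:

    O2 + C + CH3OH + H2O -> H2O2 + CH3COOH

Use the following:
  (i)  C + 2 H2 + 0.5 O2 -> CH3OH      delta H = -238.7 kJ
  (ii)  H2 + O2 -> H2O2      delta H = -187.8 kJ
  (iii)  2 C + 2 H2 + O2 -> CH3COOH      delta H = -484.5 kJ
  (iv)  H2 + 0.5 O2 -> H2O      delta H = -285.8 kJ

delta H = -147.8 kJ

(i) reversed (CH3OH must end up as a reactant): +238.7 kJ
(ii) as written (H2O2 already on the product side): -187.8 kJ
(iii) as written (CH3COOH already on the product side): -484.5 kJ
(iv) reversed (reverse to put H2O on the reactant side): +285.8 kJ
delta H = (+238.7) + (-187.8) + (-484.5) + (+285.8) = -147.8 kJ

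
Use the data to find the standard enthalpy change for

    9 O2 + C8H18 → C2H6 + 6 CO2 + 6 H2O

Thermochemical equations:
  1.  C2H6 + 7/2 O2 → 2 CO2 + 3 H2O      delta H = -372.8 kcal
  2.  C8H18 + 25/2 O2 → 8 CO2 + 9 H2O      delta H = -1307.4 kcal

delta H = -934.6 kcal

eq. 1 reversed (reverse to put C2H6 on the product side): +372.8 kcal
eq. 2 as written (C8H18 already on the reactant side): -1307.4 kcal
By Hess's law, delta H = (+372.8) + (-1307.4) = -934.6 kcal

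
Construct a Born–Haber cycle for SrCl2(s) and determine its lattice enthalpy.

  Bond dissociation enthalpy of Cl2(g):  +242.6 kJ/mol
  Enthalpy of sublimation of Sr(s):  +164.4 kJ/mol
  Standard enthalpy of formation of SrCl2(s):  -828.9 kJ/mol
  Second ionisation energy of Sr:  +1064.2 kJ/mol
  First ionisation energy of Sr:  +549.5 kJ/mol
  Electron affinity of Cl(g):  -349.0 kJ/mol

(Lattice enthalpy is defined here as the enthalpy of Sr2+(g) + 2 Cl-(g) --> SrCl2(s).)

ΔHf° = 1·ΔHsub + 1·(ΣIE) + 1·D(Cl2) + 2·EA + U
-828.9 = 1·(+164.4) + 1·(+1613.7) + 1·(+242.6) + 2·(-349.0) + U
U = -828.9 − (+1322.7) = -2151.6 kJ/mol

U = -2151.6 kJ/mol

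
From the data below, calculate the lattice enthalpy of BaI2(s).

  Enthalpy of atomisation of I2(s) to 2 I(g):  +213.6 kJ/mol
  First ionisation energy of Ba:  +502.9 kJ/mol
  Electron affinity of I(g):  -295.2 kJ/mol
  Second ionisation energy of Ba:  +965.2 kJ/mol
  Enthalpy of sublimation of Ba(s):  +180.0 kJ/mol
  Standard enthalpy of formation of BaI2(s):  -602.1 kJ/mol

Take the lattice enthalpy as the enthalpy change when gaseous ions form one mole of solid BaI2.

ΔHf° = 1·ΔHsub + 1·(ΣIE) + 1·D(I2) + 2·EA + U
-602.1 = 1·(+180.0) + 1·(+1468.1) + 1·(+213.6) + 2·(-295.2) + U
U = -602.1 − (+1271.3) = -1873.4 kJ/mol

U = -1873.4 kJ/mol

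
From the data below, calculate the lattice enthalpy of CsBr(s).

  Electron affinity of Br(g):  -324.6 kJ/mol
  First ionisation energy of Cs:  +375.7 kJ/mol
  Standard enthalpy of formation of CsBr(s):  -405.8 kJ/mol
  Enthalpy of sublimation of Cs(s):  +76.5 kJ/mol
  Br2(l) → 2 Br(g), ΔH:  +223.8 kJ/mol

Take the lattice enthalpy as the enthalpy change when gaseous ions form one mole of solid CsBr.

ΔHf° = 1·ΔHsub + 1·(ΣIE) + 1/2·D(Br2) + 1·EA + U
-405.8 = 1·(+76.5) + 1·(+375.7) + 1/2·(+223.8) + 1·(-324.6) + U
U = -405.8 − (+239.5) = -645.3 kJ/mol

U = -645.3 kJ/mol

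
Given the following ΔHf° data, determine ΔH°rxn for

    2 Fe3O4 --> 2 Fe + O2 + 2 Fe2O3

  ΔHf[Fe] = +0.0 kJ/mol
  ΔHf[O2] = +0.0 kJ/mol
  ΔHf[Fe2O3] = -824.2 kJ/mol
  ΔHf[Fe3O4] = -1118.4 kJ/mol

ΔH°rxn = 588.4 kJ/mol

Products: 2·(+0.0) + 1·(+0.0) + 2·(-824.2) = -1648.4
Reactants: 2·(-1118.4) = -2236.8
ΔH°rxn = (-1648.4) − (-2236.8) = 588.4 kJ/mol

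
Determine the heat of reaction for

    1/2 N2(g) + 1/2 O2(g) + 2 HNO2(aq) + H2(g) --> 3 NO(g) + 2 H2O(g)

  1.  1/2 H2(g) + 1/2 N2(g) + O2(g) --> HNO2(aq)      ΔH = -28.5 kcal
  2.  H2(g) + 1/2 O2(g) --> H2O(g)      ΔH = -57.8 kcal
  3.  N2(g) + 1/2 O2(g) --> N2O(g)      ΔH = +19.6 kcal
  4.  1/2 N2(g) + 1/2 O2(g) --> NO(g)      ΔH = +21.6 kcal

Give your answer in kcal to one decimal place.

eq. 1 reversed and × 2: (-2)·(-28.5) = +57.0 kcal
eq. 2 × 2: (2)·(-57.8) = -115.6 kcal
eq. 3: not needed.
eq. 4 × 3: (3)·(+21.6) = +64.8 kcal
ΔH = (-2)·(-28.5) + (2)·(-57.8) + (3)·(+21.6) = 6.2 kcal

ΔH = 6.2 kcal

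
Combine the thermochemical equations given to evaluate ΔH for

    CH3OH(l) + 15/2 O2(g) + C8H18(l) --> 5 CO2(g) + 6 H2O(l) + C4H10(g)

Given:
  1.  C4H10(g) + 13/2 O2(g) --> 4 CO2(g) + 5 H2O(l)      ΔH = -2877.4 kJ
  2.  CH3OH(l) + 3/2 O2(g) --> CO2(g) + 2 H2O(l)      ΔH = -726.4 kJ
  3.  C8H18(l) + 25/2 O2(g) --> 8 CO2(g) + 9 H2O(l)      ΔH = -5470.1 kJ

ΔH = -3319.1 kJ

eq. 1 reversed (reverse to put C4H10(g) on the product side): +2877.4 kJ
eq. 2 as written (CH3OH(l) already on the reactant side): -726.4 kJ
eq. 3 as written (C8H18(l) already on the reactant side): -5470.1 kJ
Since enthalpy is a state function, ΔH = (+2877.4) + (-726.4) + (-5470.1) = -3319.1 kJ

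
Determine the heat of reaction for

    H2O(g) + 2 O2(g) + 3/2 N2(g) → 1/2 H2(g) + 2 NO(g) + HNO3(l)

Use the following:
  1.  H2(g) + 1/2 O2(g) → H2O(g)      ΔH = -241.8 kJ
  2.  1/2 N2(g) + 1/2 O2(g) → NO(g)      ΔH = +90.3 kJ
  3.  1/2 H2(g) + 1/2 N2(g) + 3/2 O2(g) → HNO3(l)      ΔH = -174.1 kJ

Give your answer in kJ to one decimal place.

ΔH = 248.3 kJ

eq. 1 reversed: +241.8 kJ
eq. 2 × 2: (2)·(+90.3) = +180.6 kJ
eq. 3 as written: -174.1 kJ
Since enthalpy is a state function, ΔH = (-1)·(-241.8) + (2)·(+90.3) + (1)·(-174.1) = 248.3 kJ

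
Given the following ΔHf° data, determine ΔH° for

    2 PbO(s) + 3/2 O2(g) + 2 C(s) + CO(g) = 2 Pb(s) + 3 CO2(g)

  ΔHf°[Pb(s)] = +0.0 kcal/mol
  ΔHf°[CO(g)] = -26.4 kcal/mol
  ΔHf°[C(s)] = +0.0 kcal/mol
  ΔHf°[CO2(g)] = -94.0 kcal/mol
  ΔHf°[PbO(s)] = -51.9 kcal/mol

ΔH° = -151.8 kcal/mol

Products: 2·(+0.0) + 3·(-94.0) = -282.0
Reactants: 2·(-51.9) + 3/2·(+0.0) + 2·(+0.0) + 1·(-26.4) = -130.2
ΔH° = (-282.0) − (-130.2) = -151.8 kcal/mol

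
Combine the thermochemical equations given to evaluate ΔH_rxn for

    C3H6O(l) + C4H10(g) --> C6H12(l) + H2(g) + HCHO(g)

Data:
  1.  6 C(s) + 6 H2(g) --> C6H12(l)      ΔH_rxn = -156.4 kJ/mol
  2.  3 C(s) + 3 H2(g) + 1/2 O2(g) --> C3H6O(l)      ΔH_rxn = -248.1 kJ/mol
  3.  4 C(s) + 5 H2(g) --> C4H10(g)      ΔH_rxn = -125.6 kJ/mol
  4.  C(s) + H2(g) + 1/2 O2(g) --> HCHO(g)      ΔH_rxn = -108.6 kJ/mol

ΔH_rxn = 108.7 kJ/mol

eq. 1 as written: -156.4 kJ/mol
eq. 2 reversed: +248.1 kJ/mol
eq. 3 reversed: +125.6 kJ/mol
eq. 4 as written: -108.6 kJ/mol
ΔH_rxn = (-156.4) + (+248.1) + (+125.6) + (-108.6) = 108.7 kJ/mol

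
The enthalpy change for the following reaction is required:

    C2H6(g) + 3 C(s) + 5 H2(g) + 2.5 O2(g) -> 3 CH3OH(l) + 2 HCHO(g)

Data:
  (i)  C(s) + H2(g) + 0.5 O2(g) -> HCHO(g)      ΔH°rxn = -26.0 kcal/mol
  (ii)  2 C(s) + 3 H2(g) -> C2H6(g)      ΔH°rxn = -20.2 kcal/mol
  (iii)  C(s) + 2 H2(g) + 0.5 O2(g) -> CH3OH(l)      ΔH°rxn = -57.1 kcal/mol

(i) × 2 (×2 to match 2 HCHO(g) in the target): (2)·(-26.0) = -52.0 kcal/mol
(ii) reversed (C2H6(g) must end up as a reactant): +20.2 kcal/mol
(iii) × 3 (scale by 3 for the 3 CH3OH(l)): (3)·(-57.1) = -171.3 kcal/mol
ΔH°rxn = (-52.0) + (+20.2) + (-171.3) = -203.1 kcal/mol

ΔH°rxn = -203.1 kcal/mol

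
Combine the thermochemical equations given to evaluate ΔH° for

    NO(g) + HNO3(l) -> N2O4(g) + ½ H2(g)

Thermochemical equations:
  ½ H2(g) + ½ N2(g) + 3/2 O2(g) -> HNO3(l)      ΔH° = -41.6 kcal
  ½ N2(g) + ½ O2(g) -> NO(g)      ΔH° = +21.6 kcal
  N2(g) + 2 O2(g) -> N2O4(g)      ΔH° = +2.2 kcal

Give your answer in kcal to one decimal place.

equation 1 reversed (HNO3(l) must end up as a reactant): +41.6 kcal
equation 2 reversed (reverse to put NO(g) on the reactant side): -21.6 kcal
equation 3 as written (N2O4(g) already on the product side): +2.2 kcal
By Hess's law, ΔH° = (+41.6) + (-21.6) + (+2.2) = 22.2 kcal

ΔH° = 22.2 kcal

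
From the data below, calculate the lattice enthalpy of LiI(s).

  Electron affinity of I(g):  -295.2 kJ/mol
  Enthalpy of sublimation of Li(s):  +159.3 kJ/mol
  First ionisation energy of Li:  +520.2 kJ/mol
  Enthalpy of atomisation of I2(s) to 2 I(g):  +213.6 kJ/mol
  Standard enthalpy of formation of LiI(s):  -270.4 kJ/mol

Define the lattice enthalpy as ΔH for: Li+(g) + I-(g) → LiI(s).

U = -761.5 kJ/mol

ΔHf° = 1·ΔHsub + 1·(ΣIE) + 1/2·D(I2) + 1·EA + U
-270.4 = 1·(+159.3) + 1·(+520.2) + 1/2·(+213.6) + 1·(-295.2) + U
U = -270.4 − (+491.1) = -761.5 kJ/mol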